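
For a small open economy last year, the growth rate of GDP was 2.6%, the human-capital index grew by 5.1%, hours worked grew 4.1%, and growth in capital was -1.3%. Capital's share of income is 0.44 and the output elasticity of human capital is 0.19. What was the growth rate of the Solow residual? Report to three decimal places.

0.686%

Labor's share = 1 − 0.44 − 0.19 = 0.37.
Capital: 0.44 × (-1.3) = -0.572 pp.
The human-capital index: 0.19 × 5.1 = 0.969 pp.
Hours worked: 0.37 × 4.1 = 1.517 pp.
TFP growth = 2.6 − 1.914 = 0.686%.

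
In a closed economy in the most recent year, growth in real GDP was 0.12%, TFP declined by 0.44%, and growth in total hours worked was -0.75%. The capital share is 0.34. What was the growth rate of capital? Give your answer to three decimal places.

3.103%

Labor's share = 1 − 0.34 = 0.66.
gY = gA + 0.66×(-0.75) + 0.34×g.
0.34×g = 0.12 + 0.44 + 0.495 = 1.055.
g = 1.055 / 0.34 = 3.10294%.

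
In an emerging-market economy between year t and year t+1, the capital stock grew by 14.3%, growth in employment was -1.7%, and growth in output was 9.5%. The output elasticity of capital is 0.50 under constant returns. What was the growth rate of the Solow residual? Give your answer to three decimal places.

Labor's share = 1 − 0.5 = 0.5.
The capital stock: 0.5 × 14.3 = 7.15 pp.
Employment: 0.5 × (-1.7) = -0.85 pp.
TFP growth = 9.5 − 6.3 = 3.2%.

3.200%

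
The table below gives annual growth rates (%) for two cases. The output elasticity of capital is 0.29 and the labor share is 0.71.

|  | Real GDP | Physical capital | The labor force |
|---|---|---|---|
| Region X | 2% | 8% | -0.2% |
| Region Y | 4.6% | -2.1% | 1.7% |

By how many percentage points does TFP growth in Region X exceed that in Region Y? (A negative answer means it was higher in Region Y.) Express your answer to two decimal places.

-4.18 percentage points

Labor's share = 1 − 0.29 = 0.71.
Region X: TFP = 2 − 2.32 + 0.142 = -0.178%.
Region Y: TFP = 4.6 + 0.609 − 1.207 = 4.002%.
Difference = -0.178 − (4.002) = -4.18 pp.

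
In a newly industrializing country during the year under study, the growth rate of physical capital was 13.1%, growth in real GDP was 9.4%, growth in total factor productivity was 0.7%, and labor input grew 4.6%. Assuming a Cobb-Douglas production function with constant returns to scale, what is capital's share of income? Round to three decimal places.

gY = gA + α·gK + (1−α)·gL, so gY − gA − gL = α(gK − gL).
9.4 − 0.7 − 4.6 = α × (13.1 − 4.6).
4.1 = 8.5 α, so α = 0.48235.

α = 0.482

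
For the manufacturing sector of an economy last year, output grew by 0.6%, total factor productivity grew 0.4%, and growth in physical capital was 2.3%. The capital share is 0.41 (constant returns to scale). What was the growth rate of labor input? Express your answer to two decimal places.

-1.26%

Labor's share = 1 − 0.41 = 0.59.
gY = gA + 0.41×2.3 + 0.59×g.
0.59×g = 0.6 − 0.4 − 0.943 = -0.743.
g = -0.743 / 0.59 = -1.2593%.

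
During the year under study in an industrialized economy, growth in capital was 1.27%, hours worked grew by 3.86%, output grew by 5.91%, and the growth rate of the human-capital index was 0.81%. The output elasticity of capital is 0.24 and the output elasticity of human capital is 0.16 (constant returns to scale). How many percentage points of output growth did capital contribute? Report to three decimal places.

Contribution = share × growth = 0.24 × 1.27 = 0.3048 pp.

0.305 percentage points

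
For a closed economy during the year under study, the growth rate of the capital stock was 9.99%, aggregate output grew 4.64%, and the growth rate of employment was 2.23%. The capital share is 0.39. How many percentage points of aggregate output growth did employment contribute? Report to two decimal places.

Labor's share = 1 − 0.39 = 0.61.
Contribution = share × growth = 0.61 × 2.23 = 1.3603 pp.

1.36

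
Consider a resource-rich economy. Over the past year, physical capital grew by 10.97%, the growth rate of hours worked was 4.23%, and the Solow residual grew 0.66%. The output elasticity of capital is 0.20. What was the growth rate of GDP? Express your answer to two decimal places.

GDP grew 6.24%.

Labor's share = 1 − 0.2 = 0.8.
Physical capital: 0.2 × 10.97 = 2.194 pp.
Hours worked: 0.8 × 4.23 = 3.384 pp.
Output growth = 0.66 + 5.578 = 6.238%.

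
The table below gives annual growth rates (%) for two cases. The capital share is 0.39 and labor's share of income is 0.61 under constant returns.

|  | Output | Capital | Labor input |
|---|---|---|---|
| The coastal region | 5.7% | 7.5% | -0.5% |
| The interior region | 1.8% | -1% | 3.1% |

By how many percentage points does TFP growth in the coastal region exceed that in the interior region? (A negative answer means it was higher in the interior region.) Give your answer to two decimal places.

Labor's share = 1 − 0.39 = 0.61.
The coastal region: TFP = 5.7 − 2.925 + 0.305 = 3.08%.
The interior region: TFP = 1.8 + 0.39 − 1.891 = 0.299%.
Difference = 3.08 − (0.299) = 2.781 pp.

2.78 percentage points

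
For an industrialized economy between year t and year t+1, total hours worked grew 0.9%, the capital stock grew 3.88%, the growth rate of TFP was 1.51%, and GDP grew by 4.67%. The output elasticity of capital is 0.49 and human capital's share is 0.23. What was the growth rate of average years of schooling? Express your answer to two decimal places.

Labor's share = 1 − 0.49 − 0.23 = 0.28.
gY = gA + 0.49×3.88 + 0.28×0.9 + 0.23×g.
0.23×g = 4.67 − 1.51 − 2.1532 = 1.0068.
g = 1.0068 / 0.23 = 4.3774%.

Average years of schooling grew 4.38%.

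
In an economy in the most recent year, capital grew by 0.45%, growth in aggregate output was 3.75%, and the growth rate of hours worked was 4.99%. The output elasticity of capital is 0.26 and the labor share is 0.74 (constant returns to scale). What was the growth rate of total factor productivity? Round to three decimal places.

-0.060%

Labor's share = 1 − 0.26 = 0.74.
Capital: 0.26 × 0.45 = 0.117 pp.
Hours worked: 0.74 × 4.99 = 3.6926 pp.
TFP growth = 3.75 − 3.8096 = -0.0596%.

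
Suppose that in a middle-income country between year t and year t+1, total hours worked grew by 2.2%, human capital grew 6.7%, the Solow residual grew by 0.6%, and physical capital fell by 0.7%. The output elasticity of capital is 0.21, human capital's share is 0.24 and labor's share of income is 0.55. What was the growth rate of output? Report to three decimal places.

3.271%

Labor's share = 1 − 0.21 − 0.24 = 0.55.
Physical capital: 0.21 × (-0.7) = -0.147 pp.
Human capital: 0.24 × 6.7 = 1.608 pp.
Total hours worked: 0.55 × 2.2 = 1.21 pp.
Output growth = 0.6 + 2.671 = 3.271%.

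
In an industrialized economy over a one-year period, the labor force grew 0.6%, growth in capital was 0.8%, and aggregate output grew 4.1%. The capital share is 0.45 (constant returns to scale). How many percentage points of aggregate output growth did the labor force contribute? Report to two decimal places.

0.33 percentage points

Labor's share = 1 − 0.45 = 0.55.
Contribution = share × growth = 0.55 × 0.6 = 0.33 pp.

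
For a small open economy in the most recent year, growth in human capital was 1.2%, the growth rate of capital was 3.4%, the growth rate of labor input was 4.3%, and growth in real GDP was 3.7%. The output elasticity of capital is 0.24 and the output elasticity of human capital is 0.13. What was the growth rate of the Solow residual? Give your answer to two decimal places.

0.02%

Labor's share = 1 − 0.24 − 0.13 = 0.63.
Capital: 0.24 × 3.4 = 0.816 pp.
Human capital: 0.13 × 1.2 = 0.156 pp.
Labor input: 0.63 × 4.3 = 2.709 pp.
TFP growth = 3.7 − 3.681 = 0.019%.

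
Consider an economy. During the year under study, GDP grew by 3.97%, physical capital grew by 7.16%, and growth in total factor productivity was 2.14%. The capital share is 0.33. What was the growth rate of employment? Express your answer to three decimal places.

-0.795%

Labor's share = 1 − 0.33 = 0.67.
gY = gA + 0.33×7.16 + 0.67×g.
0.67×g = 3.97 − 2.14 − 2.3628 = -0.5328.
g = -0.5328 / 0.67 = -0.79522%.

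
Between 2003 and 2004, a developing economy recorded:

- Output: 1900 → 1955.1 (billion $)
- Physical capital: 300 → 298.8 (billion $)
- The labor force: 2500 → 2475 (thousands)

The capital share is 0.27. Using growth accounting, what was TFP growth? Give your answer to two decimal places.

3.74%

Output growth = (1955.1 − 1900) / 1900 = 2.9%.
Physical capital growth = (298.8 − 300) / 300 = -0.4%.
The labor force growth = (2475 − 2500) / 2500 = -1%.
Labor's share = 1 − 0.27 = 0.73.
Physical capital: 0.27 × (-0.4) = -0.108 pp.
The labor force: 0.73 × (-1) = -0.73 pp.
TFP growth = 2.9 + 0.838 = 3.738%.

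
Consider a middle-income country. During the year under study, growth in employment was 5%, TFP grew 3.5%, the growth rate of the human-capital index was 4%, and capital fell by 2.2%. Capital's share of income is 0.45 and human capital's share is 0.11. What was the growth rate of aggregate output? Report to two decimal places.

5.15%

Labor's share = 1 − 0.45 − 0.11 = 0.44.
Capital: 0.45 × (-2.2) = -0.99 pp.
The human-capital index: 0.11 × 4 = 0.44 pp.
Employment: 0.44 × 5 = 2.2 pp.
Output growth = 3.5 + 1.65 = 5.15%.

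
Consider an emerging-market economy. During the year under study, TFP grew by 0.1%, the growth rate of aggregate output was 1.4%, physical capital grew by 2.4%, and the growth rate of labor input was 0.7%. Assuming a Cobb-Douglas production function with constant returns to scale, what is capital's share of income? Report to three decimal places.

0.353

gY = gA + α·gK + (1−α)·gL, so gY − gA − gL = α(gK − gL).
1.4 − 0.1 − 0.7 = α × (2.4 − 0.7).
0.6 = 1.7 α, so α = 0.35294.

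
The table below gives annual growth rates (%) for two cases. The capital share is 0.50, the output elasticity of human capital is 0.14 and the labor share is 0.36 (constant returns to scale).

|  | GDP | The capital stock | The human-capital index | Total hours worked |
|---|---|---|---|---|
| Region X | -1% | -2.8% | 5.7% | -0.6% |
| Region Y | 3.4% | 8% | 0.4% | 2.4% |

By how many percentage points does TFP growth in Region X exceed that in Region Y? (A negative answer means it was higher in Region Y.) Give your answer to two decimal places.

Labor's share = 1 − 0.5 − 0.14 = 0.36.
Region X: TFP = -1 + 1.4 − 0.798 + 0.216 = -0.182%.
Region Y: TFP = 3.4 − 4 − 0.056 − 0.864 = -1.52%.
Difference = -0.182 − (-1.52) = 1.338 pp.

1.34 percentage points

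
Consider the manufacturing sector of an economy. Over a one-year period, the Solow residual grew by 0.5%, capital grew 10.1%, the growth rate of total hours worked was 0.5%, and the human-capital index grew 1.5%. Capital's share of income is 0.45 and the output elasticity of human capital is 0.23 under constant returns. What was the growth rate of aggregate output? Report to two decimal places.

5.55%

Labor's share = 1 − 0.45 − 0.23 = 0.32.
Capital: 0.45 × 10.1 = 4.545 pp.
The human-capital index: 0.23 × 1.5 = 0.345 pp.
Total hours worked: 0.32 × 0.5 = 0.16 pp.
Output growth = 0.5 + 5.05 = 5.55%.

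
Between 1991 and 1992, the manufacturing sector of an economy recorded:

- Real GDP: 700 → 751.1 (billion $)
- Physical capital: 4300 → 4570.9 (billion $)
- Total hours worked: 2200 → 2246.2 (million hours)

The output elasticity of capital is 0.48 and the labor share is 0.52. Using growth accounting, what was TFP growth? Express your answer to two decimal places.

3.18%

Real GDP growth = (751.1 − 700) / 700 = 7.3%.
Physical capital growth = (4570.9 − 4300) / 4300 = 6.3%.
Total hours worked growth = (2246.2 − 2200) / 2200 = 2.1%.
Labor's share = 1 − 0.48 = 0.52.
Physical capital: 0.48 × 6.3 = 3.024 pp.
Total hours worked: 0.52 × 2.1 = 1.092 pp.
TFP growth = 7.3 − 4.116 = 3.184%.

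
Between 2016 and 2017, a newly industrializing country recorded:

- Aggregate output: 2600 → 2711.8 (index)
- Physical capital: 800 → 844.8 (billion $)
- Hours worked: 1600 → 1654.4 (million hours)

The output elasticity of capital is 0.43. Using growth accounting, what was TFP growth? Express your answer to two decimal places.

Aggregate output growth = (2711.8 − 2600) / 2600 = 4.3%.
Physical capital growth = (844.8 − 800) / 800 = 5.6%.
Hours worked growth = (1654.4 − 1600) / 1600 = 3.4%.
Labor's share = 1 − 0.43 = 0.57.
Physical capital: 0.43 × 5.6 = 2.408 pp.
Hours worked: 0.57 × 3.4 = 1.938 pp.
TFP growth = 4.3 − 4.346 = -0.046%.

-0.05%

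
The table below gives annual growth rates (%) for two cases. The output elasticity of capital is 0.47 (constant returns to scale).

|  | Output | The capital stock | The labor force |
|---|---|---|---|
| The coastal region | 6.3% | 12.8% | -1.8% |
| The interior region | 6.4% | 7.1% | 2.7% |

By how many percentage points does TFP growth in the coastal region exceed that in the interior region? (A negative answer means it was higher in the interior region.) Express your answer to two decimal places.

Labor's share = 1 − 0.47 = 0.53.
The coastal region: TFP = 6.3 − 6.016 + 0.954 = 1.238%.
The interior region: TFP = 6.4 − 3.337 − 1.431 = 1.632%.
Difference = 1.238 − (1.632) = -0.394 pp.

-0.39 percentage points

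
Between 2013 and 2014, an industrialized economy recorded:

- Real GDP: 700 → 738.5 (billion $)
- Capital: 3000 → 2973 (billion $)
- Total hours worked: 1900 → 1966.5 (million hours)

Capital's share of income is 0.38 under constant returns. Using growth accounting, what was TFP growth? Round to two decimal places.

3.67%

Real GDP growth = (738.5 − 700) / 700 = 5.5%.
Capital growth = (2973 − 3000) / 3000 = -0.9%.
Total hours worked growth = (1966.5 − 1900) / 1900 = 3.5%.
Labor's share = 1 − 0.38 = 0.62.
Capital: 0.38 × (-0.9) = -0.342 pp.
Total hours worked: 0.62 × 3.5 = 2.17 pp.
TFP growth = 5.5 − 1.828 = 3.672%.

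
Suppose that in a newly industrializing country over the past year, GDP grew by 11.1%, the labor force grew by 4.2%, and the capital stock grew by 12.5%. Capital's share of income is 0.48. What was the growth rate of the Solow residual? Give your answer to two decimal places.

2.92%

Labor's share = 1 − 0.48 = 0.52.
The capital stock: 0.48 × 12.5 = 6 pp.
The labor force: 0.52 × 4.2 = 2.184 pp.
TFP growth = 11.1 − 8.184 = 2.916%.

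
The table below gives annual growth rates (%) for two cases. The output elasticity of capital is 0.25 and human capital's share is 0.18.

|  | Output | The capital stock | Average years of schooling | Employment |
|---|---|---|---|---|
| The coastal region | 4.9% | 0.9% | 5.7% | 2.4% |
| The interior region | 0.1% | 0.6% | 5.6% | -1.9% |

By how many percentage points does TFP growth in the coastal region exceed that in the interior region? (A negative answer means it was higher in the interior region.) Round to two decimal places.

Labor's share = 1 − 0.25 − 0.18 = 0.57.
The coastal region: TFP = 4.9 − 0.225 − 1.026 − 1.368 = 2.281%.
The interior region: TFP = 0.1 − 0.15 − 1.008 + 1.083 = 0.025%.
Difference = 2.281 − (0.025) = 2.256 pp.

2.26 percentage points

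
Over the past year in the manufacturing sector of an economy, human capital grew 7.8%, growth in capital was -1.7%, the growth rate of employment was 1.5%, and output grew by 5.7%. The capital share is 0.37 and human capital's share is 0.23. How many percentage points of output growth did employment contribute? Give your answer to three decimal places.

0.600

Labor's share = 1 − 0.37 − 0.23 = 0.4.
Contribution = share × growth = 0.4 × 1.5 = 0.6 pp.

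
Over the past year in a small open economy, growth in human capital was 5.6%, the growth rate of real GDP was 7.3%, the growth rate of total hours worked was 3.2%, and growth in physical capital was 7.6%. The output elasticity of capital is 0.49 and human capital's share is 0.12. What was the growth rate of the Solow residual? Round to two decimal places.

1.66%

Labor's share = 1 − 0.49 − 0.12 = 0.39.
Physical capital: 0.49 × 7.6 = 3.724 pp.
Human capital: 0.12 × 5.6 = 0.672 pp.
Total hours worked: 0.39 × 3.2 = 1.248 pp.
TFP growth = 7.3 − 5.644 = 1.656%.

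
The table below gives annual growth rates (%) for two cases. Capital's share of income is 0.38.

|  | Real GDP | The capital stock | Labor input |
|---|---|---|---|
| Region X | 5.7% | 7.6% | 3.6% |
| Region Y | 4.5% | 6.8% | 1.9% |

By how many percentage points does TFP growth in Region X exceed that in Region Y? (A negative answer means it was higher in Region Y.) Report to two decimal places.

-0.16 percentage points

Labor's share = 1 − 0.38 = 0.62.
Region X: TFP = 5.7 − 2.888 − 2.232 = 0.58%.
Region Y: TFP = 4.5 − 2.584 − 1.178 = 0.738%.
Difference = 0.58 − (0.738) = -0.158 pp.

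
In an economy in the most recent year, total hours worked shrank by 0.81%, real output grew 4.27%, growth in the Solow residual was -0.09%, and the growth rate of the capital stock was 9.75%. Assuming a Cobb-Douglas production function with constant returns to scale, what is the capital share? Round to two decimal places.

0.49

gY = gA + α·gK + (1−α)·gL, so gY − gA − gL = α(gK − gL).
4.27 + 0.09 + 0.81 = α × (9.75 − (-0.81)).
5.17 = 10.56 α, so α = 0.4896.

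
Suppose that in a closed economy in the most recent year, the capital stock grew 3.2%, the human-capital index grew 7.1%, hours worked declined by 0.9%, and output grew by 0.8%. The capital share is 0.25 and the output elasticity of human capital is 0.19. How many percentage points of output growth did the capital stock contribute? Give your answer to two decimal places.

Contribution = share × growth = 0.25 × 3.2 = 0.8 pp.

0.80 percentage points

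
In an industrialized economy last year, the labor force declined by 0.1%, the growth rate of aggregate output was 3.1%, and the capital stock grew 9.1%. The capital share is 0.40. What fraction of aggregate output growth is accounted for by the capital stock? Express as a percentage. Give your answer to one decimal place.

The capital stock accounted for 117.4% of growth.

The capital stock contributed 0.4 × 9.1 = 3.64 pp.
Share of growth = 3.64 / 3.1 × 100 = 117.419%.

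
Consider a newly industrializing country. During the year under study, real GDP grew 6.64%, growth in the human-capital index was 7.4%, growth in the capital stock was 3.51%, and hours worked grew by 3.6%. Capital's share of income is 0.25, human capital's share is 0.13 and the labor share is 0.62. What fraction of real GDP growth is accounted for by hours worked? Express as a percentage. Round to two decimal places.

Labor's share = 1 − 0.25 − 0.13 = 0.62.
Hours worked contributed 0.62 × 3.6 = 2.232 pp.
Share of growth = 2.232 / 6.64 × 100 = 33.6145%.

33.61%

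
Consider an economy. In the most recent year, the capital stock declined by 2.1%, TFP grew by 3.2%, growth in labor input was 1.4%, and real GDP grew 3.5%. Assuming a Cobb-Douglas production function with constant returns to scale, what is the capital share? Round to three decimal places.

gY = gA + α·gK + (1−α)·gL, so gY − gA − gL = α(gK − gL).
3.5 − 3.2 − 1.4 = α × (-2.1 − 1.4).
-1.1 = -3.5 α, so α = 0.31429.

0.314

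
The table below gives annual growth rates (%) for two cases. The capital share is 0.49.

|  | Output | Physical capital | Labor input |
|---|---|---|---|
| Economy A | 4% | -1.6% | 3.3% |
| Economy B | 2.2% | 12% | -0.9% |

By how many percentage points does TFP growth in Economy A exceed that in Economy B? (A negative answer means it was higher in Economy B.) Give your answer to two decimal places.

6.32 percentage points

Labor's share = 1 − 0.49 = 0.51.
Economy A: TFP = 4 + 0.784 − 1.683 = 3.101%.
Economy B: TFP = 2.2 − 5.88 + 0.459 = -3.221%.
Difference = 3.101 − (-3.221) = 6.322 pp.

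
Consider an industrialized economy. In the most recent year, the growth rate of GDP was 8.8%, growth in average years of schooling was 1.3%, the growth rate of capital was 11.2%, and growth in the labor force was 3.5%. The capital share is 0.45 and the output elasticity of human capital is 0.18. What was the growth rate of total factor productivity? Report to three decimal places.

Labor's share = 1 − 0.45 − 0.18 = 0.37.
Capital: 0.45 × 11.2 = 5.04 pp.
Average years of schooling: 0.18 × 1.3 = 0.234 pp.
The labor force: 0.37 × 3.5 = 1.295 pp.
TFP growth = 8.8 − 6.569 = 2.231%.

2.231%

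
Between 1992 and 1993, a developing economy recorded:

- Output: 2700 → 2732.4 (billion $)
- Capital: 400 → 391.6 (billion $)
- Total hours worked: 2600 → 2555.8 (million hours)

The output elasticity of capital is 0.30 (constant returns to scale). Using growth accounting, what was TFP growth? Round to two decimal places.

Output growth = (2732.4 − 2700) / 2700 = 1.2%.
Capital growth = (391.6 − 400) / 400 = -2.1%.
Total hours worked growth = (2555.8 − 2600) / 2600 = -1.7%.
Labor's share = 1 − 0.3 = 0.7.
Capital: 0.3 × (-2.1) = -0.63 pp.
Total hours worked: 0.7 × (-1.7) = -1.19 pp.
TFP growth = 1.2 + 1.82 = 3.02%.

3.02%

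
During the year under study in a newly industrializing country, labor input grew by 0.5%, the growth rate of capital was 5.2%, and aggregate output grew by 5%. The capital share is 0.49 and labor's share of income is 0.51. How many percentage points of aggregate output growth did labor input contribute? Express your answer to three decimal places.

Labor's share = 1 − 0.49 = 0.51.
Contribution = share × growth = 0.51 × 0.5 = 0.255 pp.

0.255 pp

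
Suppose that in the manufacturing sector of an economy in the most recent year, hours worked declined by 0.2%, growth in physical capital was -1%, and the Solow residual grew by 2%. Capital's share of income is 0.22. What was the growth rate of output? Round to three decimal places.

1.624%

Labor's share = 1 − 0.22 = 0.78.
Physical capital: 0.22 × (-1) = -0.22 pp.
Hours worked: 0.78 × (-0.2) = -0.156 pp.
Output growth = 2 + (-0.376) = 1.624%.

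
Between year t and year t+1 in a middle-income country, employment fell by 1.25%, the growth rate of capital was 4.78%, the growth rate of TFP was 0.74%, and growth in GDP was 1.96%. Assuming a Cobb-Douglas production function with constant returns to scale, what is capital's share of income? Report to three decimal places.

α = 0.410

gY = gA + α·gK + (1−α)·gL, so gY − gA − gL = α(gK − gL).
1.96 − 0.74 + 1.25 = α × (4.78 − (-1.25)).
2.47 = 6.03 α, so α = 0.40962.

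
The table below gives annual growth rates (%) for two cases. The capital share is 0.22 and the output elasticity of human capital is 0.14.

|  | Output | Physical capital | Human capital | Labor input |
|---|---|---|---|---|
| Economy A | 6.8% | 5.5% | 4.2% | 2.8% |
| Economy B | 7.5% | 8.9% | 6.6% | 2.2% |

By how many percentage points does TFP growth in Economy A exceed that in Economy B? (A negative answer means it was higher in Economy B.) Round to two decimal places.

0.00 percentage points

Labor's share = 1 − 0.22 − 0.14 = 0.64.
Economy A: TFP = 6.8 − 1.21 − 0.588 − 1.792 = 3.21%.
Economy B: TFP = 7.5 − 1.958 − 0.924 − 1.408 = 3.21%.
Difference = 3.21 − (3.21) = 0 pp.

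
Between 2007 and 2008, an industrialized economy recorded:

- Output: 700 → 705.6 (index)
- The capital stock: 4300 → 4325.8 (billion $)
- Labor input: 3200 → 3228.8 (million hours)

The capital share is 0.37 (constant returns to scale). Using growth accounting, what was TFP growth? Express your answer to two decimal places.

TFP grew 0.01%.

Output growth = (705.6 − 700) / 700 = 0.8%.
The capital stock growth = (4325.8 − 4300) / 4300 = 0.6%.
Labor input growth = (3228.8 − 3200) / 3200 = 0.9%.
Labor's share = 1 − 0.37 = 0.63.
The capital stock: 0.37 × 0.6 = 0.222 pp.
Labor input: 0.63 × 0.9 = 0.567 pp.
TFP growth = 0.8 − 0.789 = 0.011%.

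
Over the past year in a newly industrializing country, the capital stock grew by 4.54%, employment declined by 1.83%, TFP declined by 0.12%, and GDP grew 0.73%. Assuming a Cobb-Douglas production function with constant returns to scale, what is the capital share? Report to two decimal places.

0.42

gY = gA + α·gK + (1−α)·gL, so gY − gA − gL = α(gK − gL).
0.73 + 0.12 + 1.83 = α × (4.54 − (-1.83)).
2.68 = 6.37 α, so α = 0.4207.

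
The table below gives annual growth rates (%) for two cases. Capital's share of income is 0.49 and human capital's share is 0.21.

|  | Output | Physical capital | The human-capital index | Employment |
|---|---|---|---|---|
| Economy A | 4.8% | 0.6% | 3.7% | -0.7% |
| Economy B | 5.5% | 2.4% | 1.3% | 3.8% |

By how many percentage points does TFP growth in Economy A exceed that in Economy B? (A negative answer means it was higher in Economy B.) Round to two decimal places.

Labor's share = 1 − 0.49 − 0.21 = 0.3.
Economy A: TFP = 4.8 − 0.294 − 0.777 + 0.21 = 3.939%.
Economy B: TFP = 5.5 − 1.176 − 0.273 − 1.14 = 2.911%.
Difference = 3.939 − (2.911) = 1.028 pp.

1.03 percentage points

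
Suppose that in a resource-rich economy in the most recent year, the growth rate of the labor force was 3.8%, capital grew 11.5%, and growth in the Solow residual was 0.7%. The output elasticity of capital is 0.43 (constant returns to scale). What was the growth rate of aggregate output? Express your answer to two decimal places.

7.81%

Labor's share = 1 − 0.43 = 0.57.
Capital: 0.43 × 11.5 = 4.945 pp.
The labor force: 0.57 × 3.8 = 2.166 pp.
Output growth = 0.7 + 7.111 = 7.811%.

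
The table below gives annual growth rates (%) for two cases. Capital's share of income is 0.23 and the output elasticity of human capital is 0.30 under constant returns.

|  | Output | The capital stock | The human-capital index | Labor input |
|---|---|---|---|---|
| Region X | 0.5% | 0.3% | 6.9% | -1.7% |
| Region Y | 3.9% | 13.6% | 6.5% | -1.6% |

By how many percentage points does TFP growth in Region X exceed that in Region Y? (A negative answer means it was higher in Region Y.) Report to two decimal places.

-0.41 percentage points

Labor's share = 1 − 0.23 − 0.3 = 0.47.
Region X: TFP = 0.5 − 0.069 − 2.07 + 0.799 = -0.84%.
Region Y: TFP = 3.9 − 3.128 − 1.95 + 0.752 = -0.426%.
Difference = -0.84 − (-0.426) = -0.414 pp.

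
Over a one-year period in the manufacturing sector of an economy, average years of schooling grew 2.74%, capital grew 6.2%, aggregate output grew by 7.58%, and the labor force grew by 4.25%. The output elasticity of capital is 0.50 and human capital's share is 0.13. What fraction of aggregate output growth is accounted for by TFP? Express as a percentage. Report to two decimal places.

Labor's share = 1 − 0.5 − 0.13 = 0.37.
Capital: 0.5 × 6.2 = 3.1 pp.
Average years of schooling: 0.13 × 2.74 = 0.3562 pp.
The labor force: 0.37 × 4.25 = 1.5725 pp.
TFP growth = 7.58 − 5.0287 = 2.5513%.
TFP share of growth = 2.5513 / 7.58 × 100 = 33.6583%.

TFP accounted for 33.66% of growth.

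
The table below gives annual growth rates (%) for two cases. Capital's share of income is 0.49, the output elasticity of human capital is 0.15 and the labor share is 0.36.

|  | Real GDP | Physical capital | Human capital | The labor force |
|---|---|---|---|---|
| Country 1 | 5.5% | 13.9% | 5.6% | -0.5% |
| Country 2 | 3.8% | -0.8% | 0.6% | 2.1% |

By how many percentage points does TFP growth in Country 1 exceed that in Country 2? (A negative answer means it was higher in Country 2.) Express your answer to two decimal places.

Labor's share = 1 − 0.49 − 0.15 = 0.36.
Country 1: TFP = 5.5 − 6.811 − 0.84 + 0.18 = -1.971%.
Country 2: TFP = 3.8 + 0.392 − 0.09 − 0.756 = 3.346%.
Difference = -1.971 − (3.346) = -5.317 pp.

-5.32 percentage points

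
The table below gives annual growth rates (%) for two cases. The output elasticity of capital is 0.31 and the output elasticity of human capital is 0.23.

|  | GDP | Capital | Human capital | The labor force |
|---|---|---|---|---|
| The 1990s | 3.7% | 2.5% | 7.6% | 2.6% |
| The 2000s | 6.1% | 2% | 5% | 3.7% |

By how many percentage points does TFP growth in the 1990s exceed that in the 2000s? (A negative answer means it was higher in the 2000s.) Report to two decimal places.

-2.65 percentage points

Labor's share = 1 − 0.31 − 0.23 = 0.46.
The 1990s: TFP = 3.7 − 0.775 − 1.748 − 1.196 = -0.019%.
The 2000s: TFP = 6.1 − 0.62 − 1.15 − 1.702 = 2.628%.
Difference = -0.019 − (2.628) = -2.647 pp.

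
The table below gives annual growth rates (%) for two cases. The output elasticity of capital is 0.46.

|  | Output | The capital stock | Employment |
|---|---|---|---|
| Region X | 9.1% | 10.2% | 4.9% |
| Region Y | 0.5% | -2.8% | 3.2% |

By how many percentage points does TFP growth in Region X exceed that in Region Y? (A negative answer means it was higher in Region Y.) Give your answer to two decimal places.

Labor's share = 1 − 0.46 = 0.54.
Region X: TFP = 9.1 − 4.692 − 2.646 = 1.762%.
Region Y: TFP = 0.5 + 1.288 − 1.728 = 0.06%.
Difference = 1.762 − (0.06) = 1.702 pp.

1.70 percentage points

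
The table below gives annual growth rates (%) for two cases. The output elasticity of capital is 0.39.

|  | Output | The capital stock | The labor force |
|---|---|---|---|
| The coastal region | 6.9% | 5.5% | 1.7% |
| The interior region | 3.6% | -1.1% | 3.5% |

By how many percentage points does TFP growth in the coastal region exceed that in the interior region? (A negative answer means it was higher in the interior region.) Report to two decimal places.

1.82 percentage points

Labor's share = 1 − 0.39 = 0.61.
The coastal region: TFP = 6.9 − 2.145 − 1.037 = 3.718%.
The interior region: TFP = 3.6 + 0.429 − 2.135 = 1.894%.
Difference = 3.718 − (1.894) = 1.824 pp.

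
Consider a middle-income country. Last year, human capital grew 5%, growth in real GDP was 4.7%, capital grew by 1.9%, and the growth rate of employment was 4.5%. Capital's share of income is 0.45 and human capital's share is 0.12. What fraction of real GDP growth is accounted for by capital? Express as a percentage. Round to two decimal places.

Capital accounted for 18.19% of growth.

Capital contributed 0.45 × 1.9 = 0.855 pp.
Share of growth = 0.855 / 4.7 × 100 = 18.1915%.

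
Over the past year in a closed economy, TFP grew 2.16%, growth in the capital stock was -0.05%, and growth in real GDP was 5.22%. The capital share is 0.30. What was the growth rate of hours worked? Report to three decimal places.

Hours worked growth was 4.393%.

Labor's share = 1 − 0.3 = 0.7.
gY = gA + 0.3×(-0.05) + 0.7×g.
0.7×g = 5.22 − 2.16 + 0.015 = 3.075.
g = 3.075 / 0.7 = 4.39286%.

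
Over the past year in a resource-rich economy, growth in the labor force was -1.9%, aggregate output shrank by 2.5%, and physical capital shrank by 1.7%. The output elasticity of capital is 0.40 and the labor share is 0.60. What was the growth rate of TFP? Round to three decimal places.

Labor's share = 1 − 0.4 = 0.6.
Physical capital: 0.4 × (-1.7) = -0.68 pp.
The labor force: 0.6 × (-1.9) = -1.14 pp.
TFP growth = -2.5 + 1.82 = -0.68%.

-0.680%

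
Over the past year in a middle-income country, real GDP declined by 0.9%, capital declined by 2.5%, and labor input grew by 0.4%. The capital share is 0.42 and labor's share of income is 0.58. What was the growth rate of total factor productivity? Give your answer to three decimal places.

-0.082%

Labor's share = 1 − 0.42 = 0.58.
Capital: 0.42 × (-2.5) = -1.05 pp.
Labor input: 0.58 × 0.4 = 0.232 pp.
TFP growth = -0.9 + 0.818 = -0.082%.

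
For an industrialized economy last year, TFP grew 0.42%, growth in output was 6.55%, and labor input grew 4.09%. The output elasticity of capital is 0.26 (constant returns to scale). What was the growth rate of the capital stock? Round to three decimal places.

11.936%

Labor's share = 1 − 0.26 = 0.74.
gY = gA + 0.74×4.09 + 0.26×g.
0.26×g = 6.55 − 0.42 − 3.0266 = 3.1034.
g = 3.1034 / 0.26 = 11.93615%.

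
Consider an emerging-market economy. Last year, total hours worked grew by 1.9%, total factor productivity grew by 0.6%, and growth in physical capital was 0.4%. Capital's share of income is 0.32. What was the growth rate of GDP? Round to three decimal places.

GDP growth was 2.020%.

Labor's share = 1 − 0.32 = 0.68.
Physical capital: 0.32 × 0.4 = 0.128 pp.
Total hours worked: 0.68 × 1.9 = 1.292 pp.
Output growth = 0.6 + 1.42 = 2.02%.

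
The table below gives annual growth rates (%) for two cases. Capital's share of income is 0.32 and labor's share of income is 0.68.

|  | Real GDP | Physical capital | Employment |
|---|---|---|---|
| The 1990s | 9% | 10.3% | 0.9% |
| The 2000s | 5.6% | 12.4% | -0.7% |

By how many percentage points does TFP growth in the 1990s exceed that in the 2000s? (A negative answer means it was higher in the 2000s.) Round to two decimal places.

2.98 percentage points

Labor's share = 1 − 0.32 = 0.68.
The 1990s: TFP = 9 − 3.296 − 0.612 = 5.092%.
The 2000s: TFP = 5.6 − 3.968 + 0.476 = 2.108%.
Difference = 5.092 − (2.108) = 2.984 pp.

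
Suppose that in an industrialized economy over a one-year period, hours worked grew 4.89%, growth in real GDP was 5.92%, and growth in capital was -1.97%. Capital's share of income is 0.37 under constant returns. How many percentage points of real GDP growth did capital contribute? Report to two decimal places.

Contribution = share × growth = 0.37 × (-1.97) = -0.7289 pp.

-0.73 pp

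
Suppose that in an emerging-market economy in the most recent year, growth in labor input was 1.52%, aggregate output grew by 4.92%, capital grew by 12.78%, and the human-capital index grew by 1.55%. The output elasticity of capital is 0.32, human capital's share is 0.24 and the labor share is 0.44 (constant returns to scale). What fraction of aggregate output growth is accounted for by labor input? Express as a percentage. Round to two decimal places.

Labor's share = 1 − 0.32 − 0.24 = 0.44.
Labor input contributed 0.44 × 1.52 = 0.6688 pp.
Share of growth = 0.6688 / 4.92 × 100 = 13.5935%.

13.59%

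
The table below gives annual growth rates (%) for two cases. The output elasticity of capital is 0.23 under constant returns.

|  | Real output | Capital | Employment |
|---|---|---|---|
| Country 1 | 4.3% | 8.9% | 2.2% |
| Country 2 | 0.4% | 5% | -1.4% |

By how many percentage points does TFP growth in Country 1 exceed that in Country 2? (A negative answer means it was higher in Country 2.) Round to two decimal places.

0.23 percentage points

Labor's share = 1 − 0.23 = 0.77.
Country 1: TFP = 4.3 − 2.047 − 1.694 = 0.559%.
Country 2: TFP = 0.4 − 1.15 + 1.078 = 0.328%.
Difference = 0.559 − (0.328) = 0.231 pp.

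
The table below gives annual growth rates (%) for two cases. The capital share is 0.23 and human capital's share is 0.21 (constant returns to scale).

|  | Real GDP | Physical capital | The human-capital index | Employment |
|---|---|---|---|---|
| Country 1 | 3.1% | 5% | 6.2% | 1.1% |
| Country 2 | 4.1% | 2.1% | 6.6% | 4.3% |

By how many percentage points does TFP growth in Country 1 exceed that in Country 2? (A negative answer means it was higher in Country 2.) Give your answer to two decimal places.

0.21 percentage points

Labor's share = 1 − 0.23 − 0.21 = 0.56.
Country 1: TFP = 3.1 − 1.15 − 1.302 − 0.616 = 0.032%.
Country 2: TFP = 4.1 − 0.483 − 1.386 − 2.408 = -0.177%.
Difference = 0.032 − (-0.177) = 0.209 pp.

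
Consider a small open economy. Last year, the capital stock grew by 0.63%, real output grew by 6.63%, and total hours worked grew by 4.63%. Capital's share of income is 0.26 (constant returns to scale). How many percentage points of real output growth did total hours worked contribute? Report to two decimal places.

Labor's share = 1 − 0.26 = 0.74.
Contribution = share × growth = 0.74 × 4.63 = 3.4262 pp.

3.43 percentage points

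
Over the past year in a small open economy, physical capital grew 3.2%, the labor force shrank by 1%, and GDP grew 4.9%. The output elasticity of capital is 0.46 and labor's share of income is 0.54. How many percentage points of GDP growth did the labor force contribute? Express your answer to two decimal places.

-0.54

Labor's share = 1 − 0.46 = 0.54.
Contribution = share × growth = 0.54 × (-1) = -0.54 pp.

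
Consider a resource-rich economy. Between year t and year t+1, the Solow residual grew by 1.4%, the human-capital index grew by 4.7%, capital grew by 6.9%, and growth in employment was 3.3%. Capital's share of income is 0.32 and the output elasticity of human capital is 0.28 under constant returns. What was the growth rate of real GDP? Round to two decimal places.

Labor's share = 1 − 0.32 − 0.28 = 0.4.
Capital: 0.32 × 6.9 = 2.208 pp.
The human-capital index: 0.28 × 4.7 = 1.316 pp.
Employment: 0.4 × 3.3 = 1.32 pp.
Output growth = 1.4 + 4.844 = 6.244%.

Real GDP growth was 6.24%.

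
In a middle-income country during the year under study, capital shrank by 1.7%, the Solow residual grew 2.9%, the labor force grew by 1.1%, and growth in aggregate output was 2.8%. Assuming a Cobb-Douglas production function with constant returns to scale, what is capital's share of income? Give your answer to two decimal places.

Capital's share of income is 0.43.

gY = gA + α·gK + (1−α)·gL, so gY − gA − gL = α(gK − gL).
2.8 − 2.9 − 1.1 = α × (-1.7 − 1.1).
-1.2 = -2.8 α, so α = 0.4286.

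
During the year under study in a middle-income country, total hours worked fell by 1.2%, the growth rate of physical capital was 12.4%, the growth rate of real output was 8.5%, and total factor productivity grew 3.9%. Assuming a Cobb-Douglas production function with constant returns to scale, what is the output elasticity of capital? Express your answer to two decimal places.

0.43

gY = gA + α·gK + (1−α)·gL, so gY − gA − gL = α(gK − gL).
8.5 − 3.9 + 1.2 = α × (12.4 − (-1.2)).
5.8 = 13.6 α, so α = 0.4265.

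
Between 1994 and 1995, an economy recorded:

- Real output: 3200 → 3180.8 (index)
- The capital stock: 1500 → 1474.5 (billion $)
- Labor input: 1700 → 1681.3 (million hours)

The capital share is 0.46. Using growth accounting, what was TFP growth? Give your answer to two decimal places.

TFP growth was 0.78%.

Real output growth = (3180.8 − 3200) / 3200 = -0.6%.
The capital stock growth = (1474.5 − 1500) / 1500 = -1.7%.
Labor input growth = (1681.3 − 1700) / 1700 = -1.1%.
Labor's share = 1 − 0.46 = 0.54.
The capital stock: 0.46 × (-1.7) = -0.782 pp.
Labor input: 0.54 × (-1.1) = -0.594 pp.
TFP growth = -0.6 + 1.376 = 0.776%.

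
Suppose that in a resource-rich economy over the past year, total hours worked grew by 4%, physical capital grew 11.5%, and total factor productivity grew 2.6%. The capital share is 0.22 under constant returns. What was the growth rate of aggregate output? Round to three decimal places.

8.250%

Labor's share = 1 − 0.22 = 0.78.
Physical capital: 0.22 × 11.5 = 2.53 pp.
Total hours worked: 0.78 × 4 = 3.12 pp.
Output growth = 2.6 + 5.65 = 8.25%.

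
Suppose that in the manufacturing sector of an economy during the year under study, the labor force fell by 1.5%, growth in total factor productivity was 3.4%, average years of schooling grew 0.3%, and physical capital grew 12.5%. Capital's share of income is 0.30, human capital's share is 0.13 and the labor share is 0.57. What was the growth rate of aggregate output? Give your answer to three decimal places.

Aggregate output growth was 6.334%.

Labor's share = 1 − 0.3 − 0.13 = 0.57.
Physical capital: 0.3 × 12.5 = 3.75 pp.
Average years of schooling: 0.13 × 0.3 = 0.039 pp.
The labor force: 0.57 × (-1.5) = -0.855 pp.
Output growth = 3.4 + 2.934 = 6.334%.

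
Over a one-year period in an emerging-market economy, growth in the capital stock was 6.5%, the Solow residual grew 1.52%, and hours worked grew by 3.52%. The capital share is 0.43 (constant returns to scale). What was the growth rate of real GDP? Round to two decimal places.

Labor's share = 1 − 0.43 = 0.57.
The capital stock: 0.43 × 6.5 = 2.795 pp.
Hours worked: 0.57 × 3.52 = 2.0064 pp.
Output growth = 1.52 + 4.8014 = 6.3214%.

Real GDP grew 6.32%.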